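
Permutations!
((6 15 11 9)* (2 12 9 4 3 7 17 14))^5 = (2 11 14 15 17 6 7 9 3 12 4)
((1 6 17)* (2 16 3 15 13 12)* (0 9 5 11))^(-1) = (0 11 5 9)(1 17 6)(2 12 13 15 3 16)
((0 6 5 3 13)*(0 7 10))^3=(0 3 10 5 7 6 13)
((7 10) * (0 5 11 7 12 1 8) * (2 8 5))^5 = (0 8 2)(1 12 10 7 11 5)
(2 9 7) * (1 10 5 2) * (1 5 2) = [0, 10, 9, 3, 4, 1, 6, 5, 8, 7, 2] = (1 10 2 9 7 5)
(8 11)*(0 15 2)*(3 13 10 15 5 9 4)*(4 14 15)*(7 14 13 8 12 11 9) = [5, 1, 0, 8, 3, 7, 6, 14, 9, 13, 4, 12, 11, 10, 15, 2] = (0 5 7 14 15 2)(3 8 9 13 10 4)(11 12)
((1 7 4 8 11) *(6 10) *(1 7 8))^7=(1 11 4 8 7)(6 10)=((1 8 11 7 4)(6 10))^7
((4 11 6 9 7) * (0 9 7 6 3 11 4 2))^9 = ((0 9 6 7 2)(3 11))^9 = (0 2 7 6 9)(3 11)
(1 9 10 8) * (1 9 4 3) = (1 4 3)(8 9 10) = [0, 4, 2, 1, 3, 5, 6, 7, 9, 10, 8]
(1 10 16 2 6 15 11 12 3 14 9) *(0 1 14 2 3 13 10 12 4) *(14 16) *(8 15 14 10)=(0 1 12 13 8 15 11 4)(2 6 14 9 16 3)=[1, 12, 6, 2, 0, 5, 14, 7, 15, 16, 10, 4, 13, 8, 9, 11, 3]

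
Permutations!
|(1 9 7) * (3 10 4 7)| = 6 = |(1 9 3 10 4 7)|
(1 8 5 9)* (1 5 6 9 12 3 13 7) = (1 8 6 9 5 12 3 13 7) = [0, 8, 2, 13, 4, 12, 9, 1, 6, 5, 10, 11, 3, 7]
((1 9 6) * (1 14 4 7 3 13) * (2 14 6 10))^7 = ((1 9 10 2 14 4 7 3 13))^7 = (1 3 4 2 9 13 7 14 10)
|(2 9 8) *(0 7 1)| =|(0 7 1)(2 9 8)| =3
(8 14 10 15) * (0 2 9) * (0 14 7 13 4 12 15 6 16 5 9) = [2, 1, 0, 3, 12, 9, 16, 13, 7, 14, 6, 11, 15, 4, 10, 8, 5] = (0 2)(4 12 15 8 7 13)(5 9 14 10 6 16)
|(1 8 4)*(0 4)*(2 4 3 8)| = 3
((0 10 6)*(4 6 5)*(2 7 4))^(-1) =(0 6 4 7 2 5 10)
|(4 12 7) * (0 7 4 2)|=6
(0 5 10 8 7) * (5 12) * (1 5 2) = (0 12 2 1 5 10 8 7) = [12, 5, 1, 3, 4, 10, 6, 0, 7, 9, 8, 11, 2]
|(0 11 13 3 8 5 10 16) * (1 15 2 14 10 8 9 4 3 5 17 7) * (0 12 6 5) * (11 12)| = |(0 12 6 5 8 17 7 1 15 2 14 10 16 11 13)(3 9 4)| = 15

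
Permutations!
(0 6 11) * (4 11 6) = (0 4 11) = [4, 1, 2, 3, 11, 5, 6, 7, 8, 9, 10, 0]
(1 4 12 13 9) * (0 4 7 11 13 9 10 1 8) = [4, 7, 2, 3, 12, 5, 6, 11, 0, 8, 1, 13, 9, 10] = (0 4 12 9 8)(1 7 11 13 10)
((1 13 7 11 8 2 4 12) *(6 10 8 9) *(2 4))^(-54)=((1 13 7 11 9 6 10 8 4 12))^(-54)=(1 10 7 4 9)(6 13 8 11 12)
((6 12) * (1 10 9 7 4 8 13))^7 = ((1 10 9 7 4 8 13)(6 12))^7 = (13)(6 12)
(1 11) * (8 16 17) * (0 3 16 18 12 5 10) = [3, 11, 2, 16, 4, 10, 6, 7, 18, 9, 0, 1, 5, 13, 14, 15, 17, 8, 12] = (0 3 16 17 8 18 12 5 10)(1 11)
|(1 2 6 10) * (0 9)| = |(0 9)(1 2 6 10)| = 4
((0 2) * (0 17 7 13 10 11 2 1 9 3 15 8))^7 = (0 1 9 3 15 8)(2 17 7 13 10 11)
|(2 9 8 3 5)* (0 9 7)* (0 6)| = 8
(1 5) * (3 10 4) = [0, 5, 2, 10, 3, 1, 6, 7, 8, 9, 4] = (1 5)(3 10 4)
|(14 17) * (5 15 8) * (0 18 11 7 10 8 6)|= |(0 18 11 7 10 8 5 15 6)(14 17)|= 18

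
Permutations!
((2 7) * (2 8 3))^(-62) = ((2 7 8 3))^(-62) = (2 8)(3 7)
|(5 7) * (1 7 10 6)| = |(1 7 5 10 6)| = 5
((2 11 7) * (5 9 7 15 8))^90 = (2 7 9 5 8 15 11)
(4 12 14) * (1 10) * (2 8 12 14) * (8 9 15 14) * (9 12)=(1 10)(2 12)(4 8 9 15 14)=[0, 10, 12, 3, 8, 5, 6, 7, 9, 15, 1, 11, 2, 13, 4, 14]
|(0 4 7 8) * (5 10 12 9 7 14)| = 9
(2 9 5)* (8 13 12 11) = (2 9 5)(8 13 12 11) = [0, 1, 9, 3, 4, 2, 6, 7, 13, 5, 10, 8, 11, 12]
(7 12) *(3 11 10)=(3 11 10)(7 12)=[0, 1, 2, 11, 4, 5, 6, 12, 8, 9, 3, 10, 7]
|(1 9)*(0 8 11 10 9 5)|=|(0 8 11 10 9 1 5)|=7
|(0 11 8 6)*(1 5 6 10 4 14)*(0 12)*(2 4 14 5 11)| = 30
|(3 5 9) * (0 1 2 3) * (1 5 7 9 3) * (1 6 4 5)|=9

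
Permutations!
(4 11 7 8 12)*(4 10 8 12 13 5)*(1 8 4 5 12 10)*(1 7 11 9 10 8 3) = (1 3)(4 9 10)(7 8 13 12) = [0, 3, 2, 1, 9, 5, 6, 8, 13, 10, 4, 11, 7, 12]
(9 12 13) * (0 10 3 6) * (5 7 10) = (0 5 7 10 3 6)(9 12 13) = [5, 1, 2, 6, 4, 7, 0, 10, 8, 12, 3, 11, 13, 9]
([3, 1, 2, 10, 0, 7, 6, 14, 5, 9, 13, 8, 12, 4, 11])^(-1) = (0 4 13 10 3)(5 8 11 14 7)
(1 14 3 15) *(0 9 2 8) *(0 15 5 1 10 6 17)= (0 9 2 8 15 10 6 17)(1 14 3 5)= [9, 14, 8, 5, 4, 1, 17, 7, 15, 2, 6, 11, 12, 13, 3, 10, 16, 0]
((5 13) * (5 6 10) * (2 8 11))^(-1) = ((2 8 11)(5 13 6 10))^(-1) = (2 11 8)(5 10 6 13)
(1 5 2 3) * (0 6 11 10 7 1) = [6, 5, 3, 0, 4, 2, 11, 1, 8, 9, 7, 10] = (0 6 11 10 7 1 5 2 3)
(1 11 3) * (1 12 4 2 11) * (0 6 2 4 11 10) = (0 6 2 10)(3 12 11) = [6, 1, 10, 12, 4, 5, 2, 7, 8, 9, 0, 3, 11]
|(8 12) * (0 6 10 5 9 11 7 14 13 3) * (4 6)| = |(0 4 6 10 5 9 11 7 14 13 3)(8 12)| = 22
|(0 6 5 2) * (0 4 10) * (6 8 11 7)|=9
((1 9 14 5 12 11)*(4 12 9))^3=(14)(1 11 12 4)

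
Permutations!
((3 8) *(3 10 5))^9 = (3 8 10 5)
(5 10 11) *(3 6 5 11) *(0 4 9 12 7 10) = (0 4 9 12 7 10 3 6 5) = [4, 1, 2, 6, 9, 0, 5, 10, 8, 12, 3, 11, 7]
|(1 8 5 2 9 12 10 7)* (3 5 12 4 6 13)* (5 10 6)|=8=|(1 8 12 6 13 3 10 7)(2 9 4 5)|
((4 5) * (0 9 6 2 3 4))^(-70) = ((0 9 6 2 3 4 5))^(-70) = (9)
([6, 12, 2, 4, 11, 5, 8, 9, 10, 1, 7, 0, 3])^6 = (0 1 6 12 8 3 10 4 7 11 9)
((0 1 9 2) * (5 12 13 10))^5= (0 1 9 2)(5 12 13 10)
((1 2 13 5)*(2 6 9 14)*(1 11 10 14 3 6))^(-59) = ((2 13 5 11 10 14)(3 6 9))^(-59) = (2 13 5 11 10 14)(3 6 9)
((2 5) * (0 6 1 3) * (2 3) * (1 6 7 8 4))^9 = (0 7 8 4 1 2 5 3)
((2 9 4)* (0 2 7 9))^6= (9)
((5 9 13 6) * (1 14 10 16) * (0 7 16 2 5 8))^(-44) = ((0 7 16 1 14 10 2 5 9 13 6 8))^(-44) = (0 14 9)(1 5 8)(2 6 16)(7 10 13)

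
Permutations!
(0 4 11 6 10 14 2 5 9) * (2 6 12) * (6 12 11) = (0 4 6 10 14 12 2 5 9) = [4, 1, 5, 3, 6, 9, 10, 7, 8, 0, 14, 11, 2, 13, 12]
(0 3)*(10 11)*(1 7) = (0 3)(1 7)(10 11) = [3, 7, 2, 0, 4, 5, 6, 1, 8, 9, 11, 10]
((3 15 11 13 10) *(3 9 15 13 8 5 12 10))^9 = ((3 13)(5 12 10 9 15 11 8))^9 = (3 13)(5 10 15 8 12 9 11)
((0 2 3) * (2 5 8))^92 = (0 8 3 5 2)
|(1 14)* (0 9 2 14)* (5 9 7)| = |(0 7 5 9 2 14 1)| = 7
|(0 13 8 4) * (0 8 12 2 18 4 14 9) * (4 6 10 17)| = 12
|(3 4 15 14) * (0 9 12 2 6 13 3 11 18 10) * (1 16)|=26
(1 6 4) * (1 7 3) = (1 6 4 7 3) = [0, 6, 2, 1, 7, 5, 4, 3]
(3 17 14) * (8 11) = (3 17 14)(8 11) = [0, 1, 2, 17, 4, 5, 6, 7, 11, 9, 10, 8, 12, 13, 3, 15, 16, 14]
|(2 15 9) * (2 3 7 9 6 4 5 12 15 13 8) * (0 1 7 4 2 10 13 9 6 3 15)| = 33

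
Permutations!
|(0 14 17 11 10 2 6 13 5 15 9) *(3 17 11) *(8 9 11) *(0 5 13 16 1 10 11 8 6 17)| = 36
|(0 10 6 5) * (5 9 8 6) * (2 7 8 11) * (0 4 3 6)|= 11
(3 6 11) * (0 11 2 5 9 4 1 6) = (0 11 3)(1 6 2 5 9 4) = [11, 6, 5, 0, 1, 9, 2, 7, 8, 4, 10, 3]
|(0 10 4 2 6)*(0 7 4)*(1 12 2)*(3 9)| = 6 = |(0 10)(1 12 2 6 7 4)(3 9)|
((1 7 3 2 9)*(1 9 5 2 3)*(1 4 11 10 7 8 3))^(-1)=((1 8 3)(2 5)(4 11 10 7))^(-1)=(1 3 8)(2 5)(4 7 10 11)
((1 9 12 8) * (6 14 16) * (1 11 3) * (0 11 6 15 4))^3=(0 1 8 16)(3 12 14 4)(6 15 11 9)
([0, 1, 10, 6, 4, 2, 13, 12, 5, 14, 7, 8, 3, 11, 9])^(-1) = [0, 1, 5, 12, 4, 8, 3, 10, 11, 14, 2, 13, 7, 6, 9]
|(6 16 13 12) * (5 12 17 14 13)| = |(5 12 6 16)(13 17 14)| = 12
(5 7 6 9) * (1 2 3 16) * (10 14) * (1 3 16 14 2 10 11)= (1 10 2 16 3 14 11)(5 7 6 9)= [0, 10, 16, 14, 4, 7, 9, 6, 8, 5, 2, 1, 12, 13, 11, 15, 3]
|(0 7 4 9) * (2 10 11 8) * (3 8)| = 20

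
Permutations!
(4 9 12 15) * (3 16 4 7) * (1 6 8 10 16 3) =(1 6 8 10 16 4 9 12 15 7) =[0, 6, 2, 3, 9, 5, 8, 1, 10, 12, 16, 11, 15, 13, 14, 7, 4]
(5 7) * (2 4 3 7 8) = (2 4 3 7 5 8) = [0, 1, 4, 7, 3, 8, 6, 5, 2]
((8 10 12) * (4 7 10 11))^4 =((4 7 10 12 8 11))^4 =(4 8 10)(7 11 12)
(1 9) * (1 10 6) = (1 9 10 6) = [0, 9, 2, 3, 4, 5, 1, 7, 8, 10, 6]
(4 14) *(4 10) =(4 14 10) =[0, 1, 2, 3, 14, 5, 6, 7, 8, 9, 4, 11, 12, 13, 10]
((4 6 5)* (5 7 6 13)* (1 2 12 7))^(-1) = ((1 2 12 7 6)(4 13 5))^(-1) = (1 6 7 12 2)(4 5 13)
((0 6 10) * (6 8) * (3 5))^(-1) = ((0 8 6 10)(3 5))^(-1) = (0 10 6 8)(3 5)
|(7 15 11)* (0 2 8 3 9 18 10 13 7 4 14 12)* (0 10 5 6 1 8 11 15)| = 63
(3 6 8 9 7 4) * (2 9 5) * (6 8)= [0, 1, 9, 8, 3, 2, 6, 4, 5, 7]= (2 9 7 4 3 8 5)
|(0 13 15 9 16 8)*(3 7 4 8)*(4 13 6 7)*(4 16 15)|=6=|(0 6 7 13 4 8)(3 16)(9 15)|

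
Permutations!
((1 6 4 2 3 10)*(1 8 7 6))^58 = (2 10 7 4 3 8 6) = ((2 3 10 8 7 6 4))^58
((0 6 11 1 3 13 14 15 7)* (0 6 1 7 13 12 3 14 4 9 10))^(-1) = ((0 1 14 15 13 4 9 10)(3 12)(6 11 7))^(-1) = (0 10 9 4 13 15 14 1)(3 12)(6 7 11)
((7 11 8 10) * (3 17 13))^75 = (17)(7 10 8 11)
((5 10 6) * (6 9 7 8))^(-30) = (10)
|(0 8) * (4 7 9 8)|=5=|(0 4 7 9 8)|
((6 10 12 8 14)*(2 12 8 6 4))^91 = ((2 12 6 10 8 14 4))^91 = (14)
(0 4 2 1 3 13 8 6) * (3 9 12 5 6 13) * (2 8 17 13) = (0 4 8 2 1 9 12 5 6)(13 17) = [4, 9, 1, 3, 8, 6, 0, 7, 2, 12, 10, 11, 5, 17, 14, 15, 16, 13]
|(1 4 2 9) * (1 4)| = |(2 9 4)| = 3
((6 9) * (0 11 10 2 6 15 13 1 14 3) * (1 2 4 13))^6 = (0 6)(1 4)(2 3)(9 11)(10 15)(13 14)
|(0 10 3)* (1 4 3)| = 5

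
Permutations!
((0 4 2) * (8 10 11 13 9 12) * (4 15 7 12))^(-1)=(0 2 4 9 13 11 10 8 12 7 15)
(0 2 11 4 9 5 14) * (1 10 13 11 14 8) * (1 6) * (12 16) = (0 2 14)(1 10 13 11 4 9 5 8 6)(12 16) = [2, 10, 14, 3, 9, 8, 1, 7, 6, 5, 13, 4, 16, 11, 0, 15, 12]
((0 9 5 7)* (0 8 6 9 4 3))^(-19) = ((0 4 3)(5 7 8 6 9))^(-19) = (0 3 4)(5 7 8 6 9)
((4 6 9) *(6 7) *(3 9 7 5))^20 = (9)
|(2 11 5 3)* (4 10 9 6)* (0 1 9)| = 12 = |(0 1 9 6 4 10)(2 11 5 3)|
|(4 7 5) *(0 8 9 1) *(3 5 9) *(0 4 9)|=|(0 8 3 5 9 1 4 7)|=8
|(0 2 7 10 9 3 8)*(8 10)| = |(0 2 7 8)(3 10 9)| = 12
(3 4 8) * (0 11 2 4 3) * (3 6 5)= (0 11 2 4 8)(3 6 5)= [11, 1, 4, 6, 8, 3, 5, 7, 0, 9, 10, 2]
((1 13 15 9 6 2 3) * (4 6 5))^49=(1 5 3 9 2 15 6 13 4)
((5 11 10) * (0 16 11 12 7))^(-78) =((0 16 11 10 5 12 7))^(-78) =(0 7 12 5 10 11 16)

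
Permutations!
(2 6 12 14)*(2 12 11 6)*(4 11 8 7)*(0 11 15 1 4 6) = (0 11)(1 4 15)(6 8 7)(12 14) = [11, 4, 2, 3, 15, 5, 8, 6, 7, 9, 10, 0, 14, 13, 12, 1]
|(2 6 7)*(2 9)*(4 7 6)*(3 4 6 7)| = |(2 6 7 9)(3 4)| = 4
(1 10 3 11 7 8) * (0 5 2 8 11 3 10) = (0 5 2 8 1)(7 11) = [5, 0, 8, 3, 4, 2, 6, 11, 1, 9, 10, 7]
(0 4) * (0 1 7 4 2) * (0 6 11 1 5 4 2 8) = (0 8)(1 7 2 6 11)(4 5) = [8, 7, 6, 3, 5, 4, 11, 2, 0, 9, 10, 1]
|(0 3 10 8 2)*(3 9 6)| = 7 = |(0 9 6 3 10 8 2)|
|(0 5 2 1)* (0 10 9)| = |(0 5 2 1 10 9)| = 6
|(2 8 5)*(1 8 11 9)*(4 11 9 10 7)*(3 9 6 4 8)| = 24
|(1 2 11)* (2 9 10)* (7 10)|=|(1 9 7 10 2 11)|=6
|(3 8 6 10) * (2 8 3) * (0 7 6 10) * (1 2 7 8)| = 10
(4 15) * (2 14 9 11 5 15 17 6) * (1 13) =[0, 13, 14, 3, 17, 15, 2, 7, 8, 11, 10, 5, 12, 1, 9, 4, 16, 6] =(1 13)(2 14 9 11 5 15 4 17 6)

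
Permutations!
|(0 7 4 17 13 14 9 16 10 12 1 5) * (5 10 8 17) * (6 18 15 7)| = |(0 6 18 15 7 4 5)(1 10 12)(8 17 13 14 9 16)| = 42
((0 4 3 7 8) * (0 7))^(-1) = (0 3 4)(7 8)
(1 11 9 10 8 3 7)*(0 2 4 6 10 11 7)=(0 2 4 6 10 8 3)(1 7)(9 11)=[2, 7, 4, 0, 6, 5, 10, 1, 3, 11, 8, 9]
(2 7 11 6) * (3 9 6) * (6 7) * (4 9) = [0, 1, 6, 4, 9, 5, 2, 11, 8, 7, 10, 3] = (2 6)(3 4 9 7 11)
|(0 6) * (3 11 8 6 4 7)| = |(0 4 7 3 11 8 6)| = 7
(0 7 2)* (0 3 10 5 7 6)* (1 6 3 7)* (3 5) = [5, 6, 7, 10, 4, 1, 0, 2, 8, 9, 3] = (0 5 1 6)(2 7)(3 10)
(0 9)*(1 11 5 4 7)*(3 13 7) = [9, 11, 2, 13, 3, 4, 6, 1, 8, 0, 10, 5, 12, 7] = (0 9)(1 11 5 4 3 13 7)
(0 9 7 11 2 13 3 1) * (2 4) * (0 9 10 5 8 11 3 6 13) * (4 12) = (0 10 5 8 11 12 4 2)(1 9 7 3)(6 13) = [10, 9, 0, 1, 2, 8, 13, 3, 11, 7, 5, 12, 4, 6]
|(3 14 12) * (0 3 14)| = 2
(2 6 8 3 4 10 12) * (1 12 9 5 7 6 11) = (1 12 2 11)(3 4 10 9 5 7 6 8) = [0, 12, 11, 4, 10, 7, 8, 6, 3, 5, 9, 1, 2]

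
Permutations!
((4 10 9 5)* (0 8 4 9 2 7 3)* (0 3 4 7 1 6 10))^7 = (0 4 7 8)(1 2 10 6)(5 9) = ((0 8 7 4)(1 6 10 2)(5 9))^7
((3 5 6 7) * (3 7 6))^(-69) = (7)(3 5)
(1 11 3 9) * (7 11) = (1 7 11 3 9) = [0, 7, 2, 9, 4, 5, 6, 11, 8, 1, 10, 3]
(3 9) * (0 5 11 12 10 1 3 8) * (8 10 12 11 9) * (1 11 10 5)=(12)(0 1 3 8)(5 9)(10 11)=[1, 3, 2, 8, 4, 9, 6, 7, 0, 5, 11, 10, 12]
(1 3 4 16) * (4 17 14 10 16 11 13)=(1 3 17 14 10 16)(4 11 13)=[0, 3, 2, 17, 11, 5, 6, 7, 8, 9, 16, 13, 12, 4, 10, 15, 1, 14]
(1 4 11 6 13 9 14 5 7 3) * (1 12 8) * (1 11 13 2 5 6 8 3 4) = (2 5 7 4 13 9 14 6)(3 12)(8 11) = [0, 1, 5, 12, 13, 7, 2, 4, 11, 14, 10, 8, 3, 9, 6]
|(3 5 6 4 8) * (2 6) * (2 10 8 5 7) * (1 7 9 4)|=12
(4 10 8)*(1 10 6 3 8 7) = (1 10 7)(3 8 4 6) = [0, 10, 2, 8, 6, 5, 3, 1, 4, 9, 7]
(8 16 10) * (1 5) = (1 5)(8 16 10) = [0, 5, 2, 3, 4, 1, 6, 7, 16, 9, 8, 11, 12, 13, 14, 15, 10]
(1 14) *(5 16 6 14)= (1 5 16 6 14)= [0, 5, 2, 3, 4, 16, 14, 7, 8, 9, 10, 11, 12, 13, 1, 15, 6]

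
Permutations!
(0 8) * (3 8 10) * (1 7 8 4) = [10, 7, 2, 4, 1, 5, 6, 8, 0, 9, 3] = (0 10 3 4 1 7 8)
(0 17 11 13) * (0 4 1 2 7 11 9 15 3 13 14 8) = (0 17 9 15 3 13 4 1 2 7 11 14 8) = [17, 2, 7, 13, 1, 5, 6, 11, 0, 15, 10, 14, 12, 4, 8, 3, 16, 9]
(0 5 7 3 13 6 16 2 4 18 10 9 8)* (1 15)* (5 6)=(0 6 16 2 4 18 10 9 8)(1 15)(3 13 5 7)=[6, 15, 4, 13, 18, 7, 16, 3, 0, 8, 9, 11, 12, 5, 14, 1, 2, 17, 10]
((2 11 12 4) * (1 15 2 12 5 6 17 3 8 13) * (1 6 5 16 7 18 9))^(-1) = (1 9 18 7 16 11 2 15)(3 17 6 13 8)(4 12)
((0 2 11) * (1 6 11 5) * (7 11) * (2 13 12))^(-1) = (0 11 7 6 1 5 2 12 13)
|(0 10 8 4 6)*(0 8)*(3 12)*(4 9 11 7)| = |(0 10)(3 12)(4 6 8 9 11 7)| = 6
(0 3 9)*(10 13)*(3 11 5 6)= (0 11 5 6 3 9)(10 13)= [11, 1, 2, 9, 4, 6, 3, 7, 8, 0, 13, 5, 12, 10]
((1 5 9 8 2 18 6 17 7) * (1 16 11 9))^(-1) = ((1 5)(2 18 6 17 7 16 11 9 8))^(-1) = (1 5)(2 8 9 11 16 7 17 6 18)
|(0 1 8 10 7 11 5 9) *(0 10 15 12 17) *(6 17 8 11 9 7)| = 9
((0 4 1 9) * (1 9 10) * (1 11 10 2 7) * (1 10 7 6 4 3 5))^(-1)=(0 9 4 6 2 1 5 3)(7 11 10)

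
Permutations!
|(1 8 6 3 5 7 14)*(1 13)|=|(1 8 6 3 5 7 14 13)|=8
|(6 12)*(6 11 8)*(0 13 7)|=|(0 13 7)(6 12 11 8)|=12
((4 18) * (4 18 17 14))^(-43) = ((18)(4 17 14))^(-43) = (18)(4 14 17)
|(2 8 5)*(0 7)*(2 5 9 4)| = |(0 7)(2 8 9 4)| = 4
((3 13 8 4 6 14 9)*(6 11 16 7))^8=(3 14 7 11 8)(4 13 9 6 16)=((3 13 8 4 11 16 7 6 14 9))^8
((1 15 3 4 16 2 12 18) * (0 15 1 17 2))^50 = (2 18)(12 17)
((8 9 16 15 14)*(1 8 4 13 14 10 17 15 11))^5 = (4 14 13)(10 15 17)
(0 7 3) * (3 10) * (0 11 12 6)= (0 7 10 3 11 12 6)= [7, 1, 2, 11, 4, 5, 0, 10, 8, 9, 3, 12, 6]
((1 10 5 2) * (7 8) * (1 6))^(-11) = (1 6 2 5 10)(7 8)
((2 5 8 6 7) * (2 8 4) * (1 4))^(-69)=((1 4 2 5)(6 7 8))^(-69)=(8)(1 5 2 4)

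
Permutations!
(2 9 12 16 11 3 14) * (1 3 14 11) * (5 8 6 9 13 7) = (1 3 11 14 2 13 7 5 8 6 9 12 16) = [0, 3, 13, 11, 4, 8, 9, 5, 6, 12, 10, 14, 16, 7, 2, 15, 1]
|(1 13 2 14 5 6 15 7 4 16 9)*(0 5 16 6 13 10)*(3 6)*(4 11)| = |(0 5 13 2 14 16 9 1 10)(3 6 15 7 11 4)| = 18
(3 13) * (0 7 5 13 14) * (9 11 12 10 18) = (0 7 5 13 3 14)(9 11 12 10 18) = [7, 1, 2, 14, 4, 13, 6, 5, 8, 11, 18, 12, 10, 3, 0, 15, 16, 17, 9]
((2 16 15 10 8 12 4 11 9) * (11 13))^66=((2 16 15 10 8 12 4 13 11 9))^66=(2 4 15 11 8)(9 12 16 13 10)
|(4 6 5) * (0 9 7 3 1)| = 15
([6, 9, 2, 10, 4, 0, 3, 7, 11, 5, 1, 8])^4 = (11)(0 1 6 9 3 5 10)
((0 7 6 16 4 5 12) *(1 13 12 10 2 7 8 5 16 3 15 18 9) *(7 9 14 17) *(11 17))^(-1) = ((0 8 5 10 2 9 1 13 12)(3 15 18 14 11 17 7 6)(4 16))^(-1) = (0 12 13 1 9 2 10 5 8)(3 6 7 17 11 14 18 15)(4 16)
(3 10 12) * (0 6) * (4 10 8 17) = (0 6)(3 8 17 4 10 12) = [6, 1, 2, 8, 10, 5, 0, 7, 17, 9, 12, 11, 3, 13, 14, 15, 16, 4]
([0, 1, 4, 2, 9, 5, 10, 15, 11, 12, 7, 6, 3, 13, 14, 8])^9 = (2 3 12 9 4)(6 15)(7 11)(8 10)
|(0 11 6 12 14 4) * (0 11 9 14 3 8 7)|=10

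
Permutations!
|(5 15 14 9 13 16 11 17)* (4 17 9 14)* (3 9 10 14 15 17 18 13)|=8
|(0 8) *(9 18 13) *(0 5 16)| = 12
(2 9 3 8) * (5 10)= (2 9 3 8)(5 10)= [0, 1, 9, 8, 4, 10, 6, 7, 2, 3, 5]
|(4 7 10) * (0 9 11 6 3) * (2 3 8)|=21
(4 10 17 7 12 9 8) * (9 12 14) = (4 10 17 7 14 9 8) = [0, 1, 2, 3, 10, 5, 6, 14, 4, 8, 17, 11, 12, 13, 9, 15, 16, 7]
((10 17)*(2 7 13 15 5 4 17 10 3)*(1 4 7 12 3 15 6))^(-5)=(1 15 13 4 5 6 17 7)(2 12 3)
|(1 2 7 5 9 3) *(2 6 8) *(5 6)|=|(1 5 9 3)(2 7 6 8)|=4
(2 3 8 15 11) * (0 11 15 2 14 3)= (15)(0 11 14 3 8 2)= [11, 1, 0, 8, 4, 5, 6, 7, 2, 9, 10, 14, 12, 13, 3, 15]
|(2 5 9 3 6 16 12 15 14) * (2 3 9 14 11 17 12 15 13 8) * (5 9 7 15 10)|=|(2 9 7 15 11 17 12 13 8)(3 6 16 10 5 14)|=18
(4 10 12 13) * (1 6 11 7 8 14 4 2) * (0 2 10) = [2, 6, 1, 3, 0, 5, 11, 8, 14, 9, 12, 7, 13, 10, 4] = (0 2 1 6 11 7 8 14 4)(10 12 13)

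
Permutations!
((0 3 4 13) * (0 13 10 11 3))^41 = (13)(3 4 10 11)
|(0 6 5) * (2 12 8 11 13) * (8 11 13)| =15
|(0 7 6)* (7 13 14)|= |(0 13 14 7 6)|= 5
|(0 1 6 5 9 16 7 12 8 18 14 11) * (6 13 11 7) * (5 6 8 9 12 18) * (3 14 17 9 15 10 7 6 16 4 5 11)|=9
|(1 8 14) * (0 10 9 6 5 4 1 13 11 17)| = 12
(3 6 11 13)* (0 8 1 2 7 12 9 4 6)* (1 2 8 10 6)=(0 10 6 11 13 3)(1 8 2 7 12 9 4)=[10, 8, 7, 0, 1, 5, 11, 12, 2, 4, 6, 13, 9, 3]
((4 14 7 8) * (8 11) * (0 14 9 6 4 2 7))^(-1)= ((0 14)(2 7 11 8)(4 9 6))^(-1)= (0 14)(2 8 11 7)(4 6 9)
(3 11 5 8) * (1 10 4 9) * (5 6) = (1 10 4 9)(3 11 6 5 8) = [0, 10, 2, 11, 9, 8, 5, 7, 3, 1, 4, 6]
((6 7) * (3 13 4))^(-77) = (3 13 4)(6 7)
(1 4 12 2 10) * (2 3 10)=(1 4 12 3 10)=[0, 4, 2, 10, 12, 5, 6, 7, 8, 9, 1, 11, 3]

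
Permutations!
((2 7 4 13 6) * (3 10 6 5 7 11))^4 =((2 11 3 10 6)(4 13 5 7))^4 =(13)(2 6 10 3 11)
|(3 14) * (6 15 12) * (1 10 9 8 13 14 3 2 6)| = 10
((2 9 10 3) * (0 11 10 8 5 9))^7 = ((0 11 10 3 2)(5 9 8))^7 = (0 10 2 11 3)(5 9 8)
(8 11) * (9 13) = [0, 1, 2, 3, 4, 5, 6, 7, 11, 13, 10, 8, 12, 9] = (8 11)(9 13)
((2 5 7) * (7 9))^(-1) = ((2 5 9 7))^(-1) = (2 7 9 5)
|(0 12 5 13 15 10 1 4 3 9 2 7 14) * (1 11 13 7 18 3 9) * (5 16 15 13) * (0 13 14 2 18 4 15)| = |(0 12 16)(1 15 10 11 5 7 2 4 9 18 3)(13 14)| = 66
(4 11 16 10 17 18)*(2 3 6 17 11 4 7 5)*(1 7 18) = (18)(1 7 5 2 3 6 17)(10 11 16) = [0, 7, 3, 6, 4, 2, 17, 5, 8, 9, 11, 16, 12, 13, 14, 15, 10, 1, 18]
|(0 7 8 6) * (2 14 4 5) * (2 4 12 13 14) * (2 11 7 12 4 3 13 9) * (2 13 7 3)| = |(0 12 9 13 14 4 5 2 11 3 7 8 6)| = 13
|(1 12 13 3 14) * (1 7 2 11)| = |(1 12 13 3 14 7 2 11)| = 8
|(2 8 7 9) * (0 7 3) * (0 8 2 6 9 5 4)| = 4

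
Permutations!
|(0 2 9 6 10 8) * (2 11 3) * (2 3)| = 7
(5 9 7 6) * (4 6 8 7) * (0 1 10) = (0 1 10)(4 6 5 9)(7 8) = [1, 10, 2, 3, 6, 9, 5, 8, 7, 4, 0]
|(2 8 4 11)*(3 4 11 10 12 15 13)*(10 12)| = |(2 8 11)(3 4 12 15 13)| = 15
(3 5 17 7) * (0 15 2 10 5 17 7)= (0 15 2 10 5 7 3 17)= [15, 1, 10, 17, 4, 7, 6, 3, 8, 9, 5, 11, 12, 13, 14, 2, 16, 0]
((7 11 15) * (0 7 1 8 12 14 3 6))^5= (0 8)(1 6)(3 15)(7 12)(11 14)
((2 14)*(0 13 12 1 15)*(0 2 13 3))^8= ((0 3)(1 15 2 14 13 12))^8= (1 2 13)(12 15 14)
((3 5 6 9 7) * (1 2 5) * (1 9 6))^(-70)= ((1 2 5)(3 9 7))^(-70)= (1 5 2)(3 7 9)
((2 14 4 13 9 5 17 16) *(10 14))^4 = ((2 10 14 4 13 9 5 17 16))^4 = (2 13 16 4 17 14 5 10 9)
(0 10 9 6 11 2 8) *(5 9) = (0 10 5 9 6 11 2 8) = [10, 1, 8, 3, 4, 9, 11, 7, 0, 6, 5, 2]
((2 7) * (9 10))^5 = (2 7)(9 10)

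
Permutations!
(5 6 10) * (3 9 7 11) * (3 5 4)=(3 9 7 11 5 6 10 4)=[0, 1, 2, 9, 3, 6, 10, 11, 8, 7, 4, 5]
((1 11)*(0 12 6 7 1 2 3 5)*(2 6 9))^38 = (0 9 3)(1 6)(2 5 12)(7 11)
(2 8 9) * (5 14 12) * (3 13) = (2 8 9)(3 13)(5 14 12) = [0, 1, 8, 13, 4, 14, 6, 7, 9, 2, 10, 11, 5, 3, 12]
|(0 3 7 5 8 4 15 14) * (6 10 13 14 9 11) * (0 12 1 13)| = |(0 3 7 5 8 4 15 9 11 6 10)(1 13 14 12)| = 44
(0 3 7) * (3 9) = (0 9 3 7) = [9, 1, 2, 7, 4, 5, 6, 0, 8, 3]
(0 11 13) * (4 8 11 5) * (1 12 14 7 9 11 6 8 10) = (0 5 4 10 1 12 14 7 9 11 13)(6 8) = [5, 12, 2, 3, 10, 4, 8, 9, 6, 11, 1, 13, 14, 0, 7]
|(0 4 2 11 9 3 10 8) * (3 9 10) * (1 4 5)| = 8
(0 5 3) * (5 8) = (0 8 5 3) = [8, 1, 2, 0, 4, 3, 6, 7, 5]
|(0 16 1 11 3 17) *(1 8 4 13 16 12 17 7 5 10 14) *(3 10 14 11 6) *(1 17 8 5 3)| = 18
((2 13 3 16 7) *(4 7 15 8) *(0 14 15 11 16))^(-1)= (0 3 13 2 7 4 8 15 14)(11 16)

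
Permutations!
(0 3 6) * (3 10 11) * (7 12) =[10, 1, 2, 6, 4, 5, 0, 12, 8, 9, 11, 3, 7] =(0 10 11 3 6)(7 12)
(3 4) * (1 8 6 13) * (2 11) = (1 8 6 13)(2 11)(3 4) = [0, 8, 11, 4, 3, 5, 13, 7, 6, 9, 10, 2, 12, 1]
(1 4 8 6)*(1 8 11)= (1 4 11)(6 8)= [0, 4, 2, 3, 11, 5, 8, 7, 6, 9, 10, 1]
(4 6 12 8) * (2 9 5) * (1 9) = (1 9 5 2)(4 6 12 8) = [0, 9, 1, 3, 6, 2, 12, 7, 4, 5, 10, 11, 8]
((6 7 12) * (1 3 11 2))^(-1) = (1 2 11 3)(6 12 7)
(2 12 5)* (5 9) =(2 12 9 5) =[0, 1, 12, 3, 4, 2, 6, 7, 8, 5, 10, 11, 9]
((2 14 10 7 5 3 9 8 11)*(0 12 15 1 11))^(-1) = (0 8 9 3 5 7 10 14 2 11 1 15 12) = ((0 12 15 1 11 2 14 10 7 5 3 9 8))^(-1)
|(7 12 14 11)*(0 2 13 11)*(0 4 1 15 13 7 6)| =11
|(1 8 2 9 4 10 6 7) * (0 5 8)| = |(0 5 8 2 9 4 10 6 7 1)| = 10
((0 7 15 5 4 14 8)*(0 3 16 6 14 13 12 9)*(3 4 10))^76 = (0 16 12 10 4 15 14)(3 13 5 8 7 6 9)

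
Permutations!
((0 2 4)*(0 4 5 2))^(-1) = ((2 5))^(-1) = (2 5)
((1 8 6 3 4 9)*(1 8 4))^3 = (1 8)(3 9)(4 6)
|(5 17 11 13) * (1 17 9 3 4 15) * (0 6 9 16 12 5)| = 30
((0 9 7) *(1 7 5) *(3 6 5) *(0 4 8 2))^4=(0 5 8 3 7)(1 2 6 4 9)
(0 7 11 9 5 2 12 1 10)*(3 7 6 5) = (0 6 5 2 12 1 10)(3 7 11 9) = [6, 10, 12, 7, 4, 2, 5, 11, 8, 3, 0, 9, 1]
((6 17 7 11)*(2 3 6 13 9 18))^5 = (2 11 3 13 6 9 17 18 7)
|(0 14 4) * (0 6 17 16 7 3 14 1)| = |(0 1)(3 14 4 6 17 16 7)| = 14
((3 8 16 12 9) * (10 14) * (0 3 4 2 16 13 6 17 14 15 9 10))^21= (17)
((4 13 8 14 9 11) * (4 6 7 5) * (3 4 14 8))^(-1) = (3 13 4)(5 7 6 11 9 14)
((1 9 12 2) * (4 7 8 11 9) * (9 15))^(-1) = (1 2 12 9 15 11 8 7 4)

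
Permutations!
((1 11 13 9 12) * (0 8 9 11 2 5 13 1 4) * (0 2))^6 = (0 5 9 11 4)(1 2 8 13 12)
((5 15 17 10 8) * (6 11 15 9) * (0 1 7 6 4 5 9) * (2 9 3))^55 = ((0 1 7 6 11 15 17 10 8 3 2 9 4 5))^55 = (0 5 4 9 2 3 8 10 17 15 11 6 7 1)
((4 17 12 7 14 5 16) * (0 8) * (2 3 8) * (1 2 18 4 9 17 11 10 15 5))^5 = ((0 18 4 11 10 15 5 16 9 17 12 7 14 1 2 3 8))^5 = (0 15 12 3 11 9 1 18 5 7 8 10 17 2 4 16 14)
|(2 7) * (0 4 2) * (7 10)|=5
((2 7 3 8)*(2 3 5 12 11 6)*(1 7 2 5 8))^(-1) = (1 3 8 7)(5 6 11 12)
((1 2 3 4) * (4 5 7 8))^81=((1 2 3 5 7 8 4))^81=(1 7 2 8 3 4 5)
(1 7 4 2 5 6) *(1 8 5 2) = [0, 7, 2, 3, 1, 6, 8, 4, 5] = (1 7 4)(5 6 8)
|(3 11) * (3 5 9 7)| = 5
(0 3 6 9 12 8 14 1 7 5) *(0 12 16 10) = (0 3 6 9 16 10)(1 7 5 12 8 14) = [3, 7, 2, 6, 4, 12, 9, 5, 14, 16, 0, 11, 8, 13, 1, 15, 10]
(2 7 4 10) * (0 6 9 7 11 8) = (0 6 9 7 4 10 2 11 8) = [6, 1, 11, 3, 10, 5, 9, 4, 0, 7, 2, 8]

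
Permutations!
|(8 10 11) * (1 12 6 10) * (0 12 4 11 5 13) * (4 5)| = 10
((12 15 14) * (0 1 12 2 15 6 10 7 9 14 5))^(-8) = (0 6 9 15 1 10 14 5 12 7 2)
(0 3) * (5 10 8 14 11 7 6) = [3, 1, 2, 0, 4, 10, 5, 6, 14, 9, 8, 7, 12, 13, 11] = (0 3)(5 10 8 14 11 7 6)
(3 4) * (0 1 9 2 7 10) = (0 1 9 2 7 10)(3 4) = [1, 9, 7, 4, 3, 5, 6, 10, 8, 2, 0]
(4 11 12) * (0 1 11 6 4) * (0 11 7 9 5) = (0 1 7 9 5)(4 6)(11 12) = [1, 7, 2, 3, 6, 0, 4, 9, 8, 5, 10, 12, 11]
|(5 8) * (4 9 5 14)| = 5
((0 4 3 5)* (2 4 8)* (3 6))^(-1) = (0 5 3 6 4 2 8)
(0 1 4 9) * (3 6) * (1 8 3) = [8, 4, 2, 6, 9, 5, 1, 7, 3, 0] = (0 8 3 6 1 4 9)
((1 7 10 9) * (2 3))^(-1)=((1 7 10 9)(2 3))^(-1)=(1 9 10 7)(2 3)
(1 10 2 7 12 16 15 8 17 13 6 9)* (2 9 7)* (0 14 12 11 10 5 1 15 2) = (0 14 12 16 2)(1 5)(6 7 11 10 9 15 8 17 13) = [14, 5, 0, 3, 4, 1, 7, 11, 17, 15, 9, 10, 16, 6, 12, 8, 2, 13]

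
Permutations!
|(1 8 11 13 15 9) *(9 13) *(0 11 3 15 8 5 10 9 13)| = 12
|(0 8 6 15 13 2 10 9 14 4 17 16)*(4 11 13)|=|(0 8 6 15 4 17 16)(2 10 9 14 11 13)|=42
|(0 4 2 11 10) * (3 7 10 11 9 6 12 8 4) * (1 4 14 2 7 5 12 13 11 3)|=10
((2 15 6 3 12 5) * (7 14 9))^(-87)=(2 3)(5 6)(12 15)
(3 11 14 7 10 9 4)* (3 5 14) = (3 11)(4 5 14 7 10 9) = [0, 1, 2, 11, 5, 14, 6, 10, 8, 4, 9, 3, 12, 13, 7]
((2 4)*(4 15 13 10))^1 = (2 15 13 10 4)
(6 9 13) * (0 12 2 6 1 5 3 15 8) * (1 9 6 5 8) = (0 12 2 5 3 15 1 8)(9 13) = [12, 8, 5, 15, 4, 3, 6, 7, 0, 13, 10, 11, 2, 9, 14, 1]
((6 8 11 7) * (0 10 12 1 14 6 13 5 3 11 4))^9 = (0 10 12 1 14 6 8 4)(3 5 13 7 11)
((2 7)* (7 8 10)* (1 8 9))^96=((1 8 10 7 2 9))^96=(10)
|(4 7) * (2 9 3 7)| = 5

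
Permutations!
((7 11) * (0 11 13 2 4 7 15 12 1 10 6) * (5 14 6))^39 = ((0 11 15 12 1 10 5 14 6)(2 4 7 13))^39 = (0 12 5)(1 14 11)(2 13 7 4)(6 15 10)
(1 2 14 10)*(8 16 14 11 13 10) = (1 2 11 13 10)(8 16 14) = [0, 2, 11, 3, 4, 5, 6, 7, 16, 9, 1, 13, 12, 10, 8, 15, 14]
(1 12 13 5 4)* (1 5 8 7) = (1 12 13 8 7)(4 5) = [0, 12, 2, 3, 5, 4, 6, 1, 7, 9, 10, 11, 13, 8]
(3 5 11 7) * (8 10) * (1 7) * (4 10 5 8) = [0, 7, 2, 8, 10, 11, 6, 3, 5, 9, 4, 1] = (1 7 3 8 5 11)(4 10)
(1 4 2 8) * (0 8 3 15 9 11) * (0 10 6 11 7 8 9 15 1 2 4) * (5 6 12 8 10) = (15)(0 9 7 10 12 8 2 3 1)(5 6 11) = [9, 0, 3, 1, 4, 6, 11, 10, 2, 7, 12, 5, 8, 13, 14, 15]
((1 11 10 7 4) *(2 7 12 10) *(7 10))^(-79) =((1 11 2 10 12 7 4))^(-79) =(1 7 10 11 4 12 2)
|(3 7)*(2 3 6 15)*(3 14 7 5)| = |(2 14 7 6 15)(3 5)| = 10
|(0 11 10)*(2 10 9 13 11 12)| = 12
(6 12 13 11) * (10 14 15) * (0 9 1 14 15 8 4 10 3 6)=(0 9 1 14 8 4 10 15 3 6 12 13 11)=[9, 14, 2, 6, 10, 5, 12, 7, 4, 1, 15, 0, 13, 11, 8, 3]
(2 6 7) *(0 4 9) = (0 4 9)(2 6 7) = [4, 1, 6, 3, 9, 5, 7, 2, 8, 0]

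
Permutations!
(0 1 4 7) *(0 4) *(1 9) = (0 9 1)(4 7) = [9, 0, 2, 3, 7, 5, 6, 4, 8, 1]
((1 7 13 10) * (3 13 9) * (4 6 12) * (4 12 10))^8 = ((1 7 9 3 13 4 6 10))^8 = (13)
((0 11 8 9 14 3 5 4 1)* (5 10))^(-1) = ((0 11 8 9 14 3 10 5 4 1))^(-1) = (0 1 4 5 10 3 14 9 8 11)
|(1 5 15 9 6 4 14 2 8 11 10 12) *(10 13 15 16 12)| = |(1 5 16 12)(2 8 11 13 15 9 6 4 14)| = 36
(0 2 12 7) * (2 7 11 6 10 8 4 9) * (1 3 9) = [7, 3, 12, 9, 1, 5, 10, 0, 4, 2, 8, 6, 11] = (0 7)(1 3 9 2 12 11 6 10 8 4)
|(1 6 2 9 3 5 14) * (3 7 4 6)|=20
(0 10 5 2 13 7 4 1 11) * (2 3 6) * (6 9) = (0 10 5 3 9 6 2 13 7 4 1 11) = [10, 11, 13, 9, 1, 3, 2, 4, 8, 6, 5, 0, 12, 7]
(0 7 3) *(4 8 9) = [7, 1, 2, 0, 8, 5, 6, 3, 9, 4] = (0 7 3)(4 8 9)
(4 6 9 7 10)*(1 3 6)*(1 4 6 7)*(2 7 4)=(1 3 4 2 7 10 6 9)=[0, 3, 7, 4, 2, 5, 9, 10, 8, 1, 6]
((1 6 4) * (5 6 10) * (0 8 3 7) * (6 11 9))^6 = (0 3)(1 4 6 9 11 5 10)(7 8)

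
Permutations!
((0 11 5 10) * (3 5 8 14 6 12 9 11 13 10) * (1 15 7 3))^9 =(1 5 3 7 15)(6 11)(8 12)(9 14)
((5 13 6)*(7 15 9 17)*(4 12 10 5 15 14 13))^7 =(17)(4 5 10 12)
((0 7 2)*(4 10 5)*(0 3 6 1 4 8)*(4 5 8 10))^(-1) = (0 8 10 5 1 6 3 2 7)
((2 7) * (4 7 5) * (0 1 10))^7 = (0 1 10)(2 7 4 5)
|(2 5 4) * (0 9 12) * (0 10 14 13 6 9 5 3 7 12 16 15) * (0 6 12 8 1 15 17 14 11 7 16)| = 18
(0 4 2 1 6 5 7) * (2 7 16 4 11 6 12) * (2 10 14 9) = (0 11 6 5 16 4 7)(1 12 10 14 9 2) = [11, 12, 1, 3, 7, 16, 5, 0, 8, 2, 14, 6, 10, 13, 9, 15, 4]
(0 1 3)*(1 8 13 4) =(0 8 13 4 1 3) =[8, 3, 2, 0, 1, 5, 6, 7, 13, 9, 10, 11, 12, 4]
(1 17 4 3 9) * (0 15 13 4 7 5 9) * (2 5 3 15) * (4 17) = (0 2 5 9 1 4 15 13 17 7 3) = [2, 4, 5, 0, 15, 9, 6, 3, 8, 1, 10, 11, 12, 17, 14, 13, 16, 7]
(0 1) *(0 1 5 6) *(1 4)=(0 5 6)(1 4)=[5, 4, 2, 3, 1, 6, 0]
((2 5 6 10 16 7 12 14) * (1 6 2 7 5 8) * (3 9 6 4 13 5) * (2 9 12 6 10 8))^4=(1 9 12 8 5 3 6 13 16 7 4 10 14)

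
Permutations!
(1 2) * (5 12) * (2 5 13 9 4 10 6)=(1 5 12 13 9 4 10 6 2)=[0, 5, 1, 3, 10, 12, 2, 7, 8, 4, 6, 11, 13, 9]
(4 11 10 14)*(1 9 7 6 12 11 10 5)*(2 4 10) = [0, 9, 4, 3, 2, 1, 12, 6, 8, 7, 14, 5, 11, 13, 10] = (1 9 7 6 12 11 5)(2 4)(10 14)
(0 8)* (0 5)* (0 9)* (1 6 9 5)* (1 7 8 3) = [3, 6, 2, 1, 4, 5, 9, 8, 7, 0] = (0 3 1 6 9)(7 8)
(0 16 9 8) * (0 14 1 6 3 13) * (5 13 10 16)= (0 5 13)(1 6 3 10 16 9 8 14)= [5, 6, 2, 10, 4, 13, 3, 7, 14, 8, 16, 11, 12, 0, 1, 15, 9]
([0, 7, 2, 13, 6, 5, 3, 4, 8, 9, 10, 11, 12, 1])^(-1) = (1 13 3 6 4 7)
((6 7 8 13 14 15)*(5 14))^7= (15)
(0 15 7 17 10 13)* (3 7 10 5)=(0 15 10 13)(3 7 17 5)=[15, 1, 2, 7, 4, 3, 6, 17, 8, 9, 13, 11, 12, 0, 14, 10, 16, 5]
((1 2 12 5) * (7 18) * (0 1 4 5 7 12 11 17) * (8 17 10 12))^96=(0 7 2 8 10)(1 18 11 17 12)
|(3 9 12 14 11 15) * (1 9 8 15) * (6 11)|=|(1 9 12 14 6 11)(3 8 15)|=6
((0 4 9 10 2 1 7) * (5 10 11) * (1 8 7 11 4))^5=(0 2 11 7 10 1 8 5)(4 9)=((0 1 11 5 10 2 8 7)(4 9))^5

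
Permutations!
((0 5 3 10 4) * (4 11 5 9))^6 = ((0 9 4)(3 10 11 5))^6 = (3 11)(5 10)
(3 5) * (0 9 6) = (0 9 6)(3 5) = [9, 1, 2, 5, 4, 3, 0, 7, 8, 6]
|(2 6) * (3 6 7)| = |(2 7 3 6)| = 4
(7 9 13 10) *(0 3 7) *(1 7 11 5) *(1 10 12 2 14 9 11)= (0 3 1 7 11 5 10)(2 14 9 13 12)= [3, 7, 14, 1, 4, 10, 6, 11, 8, 13, 0, 5, 2, 12, 9]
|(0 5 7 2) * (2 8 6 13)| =7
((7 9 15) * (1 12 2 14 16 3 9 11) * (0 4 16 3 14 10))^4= (0 3 11 10 14 7 2 16 15 12 4 9 1)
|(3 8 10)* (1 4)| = |(1 4)(3 8 10)| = 6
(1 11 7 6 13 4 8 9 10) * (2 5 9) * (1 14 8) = (1 11 7 6 13 4)(2 5 9 10 14 8) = [0, 11, 5, 3, 1, 9, 13, 6, 2, 10, 14, 7, 12, 4, 8]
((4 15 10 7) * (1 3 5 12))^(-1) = (1 12 5 3)(4 7 10 15)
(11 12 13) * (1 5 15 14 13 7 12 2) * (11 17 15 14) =(1 5 14 13 17 15 11 2)(7 12) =[0, 5, 1, 3, 4, 14, 6, 12, 8, 9, 10, 2, 7, 17, 13, 11, 16, 15]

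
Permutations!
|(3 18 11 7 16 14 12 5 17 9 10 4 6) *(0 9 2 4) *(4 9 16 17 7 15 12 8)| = |(0 16 14 8 4 6 3 18 11 15 12 5 7 17 2 9 10)| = 17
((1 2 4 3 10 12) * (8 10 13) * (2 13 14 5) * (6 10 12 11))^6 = (1 8)(2 4 3 14 5)(12 13)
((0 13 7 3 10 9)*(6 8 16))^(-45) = ((0 13 7 3 10 9)(6 8 16))^(-45) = (16)(0 3)(7 9)(10 13)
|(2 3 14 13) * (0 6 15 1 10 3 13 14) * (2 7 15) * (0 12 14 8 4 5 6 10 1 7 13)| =|(0 10 3 12 14 8 4 5 6 2)(7 15)| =10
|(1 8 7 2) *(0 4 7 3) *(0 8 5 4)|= |(1 5 4 7 2)(3 8)|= 10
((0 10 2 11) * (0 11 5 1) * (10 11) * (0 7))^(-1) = (0 7 1 5 2 10 11)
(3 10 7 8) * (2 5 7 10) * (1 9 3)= (10)(1 9 3 2 5 7 8)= [0, 9, 5, 2, 4, 7, 6, 8, 1, 3, 10]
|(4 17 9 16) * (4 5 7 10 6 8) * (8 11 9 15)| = |(4 17 15 8)(5 7 10 6 11 9 16)| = 28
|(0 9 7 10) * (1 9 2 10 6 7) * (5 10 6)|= |(0 2 6 7 5 10)(1 9)|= 6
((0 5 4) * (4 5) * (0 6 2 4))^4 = ((2 4 6))^4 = (2 4 6)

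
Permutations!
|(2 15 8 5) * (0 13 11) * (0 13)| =4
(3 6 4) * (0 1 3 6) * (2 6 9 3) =(0 1 2 6 4 9 3) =[1, 2, 6, 0, 9, 5, 4, 7, 8, 3]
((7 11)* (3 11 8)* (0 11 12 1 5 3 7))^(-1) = (0 11)(1 12 3 5)(7 8)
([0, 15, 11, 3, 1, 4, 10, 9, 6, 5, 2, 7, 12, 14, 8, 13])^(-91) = (15)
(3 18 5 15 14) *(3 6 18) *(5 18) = (18)(5 15 14 6) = [0, 1, 2, 3, 4, 15, 5, 7, 8, 9, 10, 11, 12, 13, 6, 14, 16, 17, 18]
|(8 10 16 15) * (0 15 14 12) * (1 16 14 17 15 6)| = 10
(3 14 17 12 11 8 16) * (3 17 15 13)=(3 14 15 13)(8 16 17 12 11)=[0, 1, 2, 14, 4, 5, 6, 7, 16, 9, 10, 8, 11, 3, 15, 13, 17, 12]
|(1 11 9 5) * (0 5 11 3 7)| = 10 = |(0 5 1 3 7)(9 11)|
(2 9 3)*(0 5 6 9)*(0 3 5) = (2 3)(5 6 9) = [0, 1, 3, 2, 4, 6, 9, 7, 8, 5]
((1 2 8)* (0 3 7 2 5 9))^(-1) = ((0 3 7 2 8 1 5 9))^(-1) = (0 9 5 1 8 2 7 3)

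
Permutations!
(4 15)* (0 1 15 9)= (0 1 15 4 9)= [1, 15, 2, 3, 9, 5, 6, 7, 8, 0, 10, 11, 12, 13, 14, 4]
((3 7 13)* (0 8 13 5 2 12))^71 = ((0 8 13 3 7 5 2 12))^71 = (0 12 2 5 7 3 13 8)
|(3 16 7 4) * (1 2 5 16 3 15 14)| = |(1 2 5 16 7 4 15 14)| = 8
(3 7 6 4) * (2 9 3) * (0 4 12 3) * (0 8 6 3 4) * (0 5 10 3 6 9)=(0 5 10 3 7 6 12 4 2)(8 9)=[5, 1, 0, 7, 2, 10, 12, 6, 9, 8, 3, 11, 4]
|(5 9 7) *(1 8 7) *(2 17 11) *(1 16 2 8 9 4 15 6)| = |(1 9 16 2 17 11 8 7 5 4 15 6)| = 12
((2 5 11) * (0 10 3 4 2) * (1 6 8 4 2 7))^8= ((0 10 3 2 5 11)(1 6 8 4 7))^8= (0 3 5)(1 4 6 7 8)(2 11 10)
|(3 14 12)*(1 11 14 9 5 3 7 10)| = |(1 11 14 12 7 10)(3 9 5)| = 6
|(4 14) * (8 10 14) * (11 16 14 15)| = 7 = |(4 8 10 15 11 16 14)|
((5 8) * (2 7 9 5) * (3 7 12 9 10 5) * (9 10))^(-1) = (2 8 5 10 12)(3 9 7)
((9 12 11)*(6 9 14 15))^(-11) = ((6 9 12 11 14 15))^(-11) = (6 9 12 11 14 15)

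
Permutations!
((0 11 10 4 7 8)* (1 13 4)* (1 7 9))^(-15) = (1 13 4 9)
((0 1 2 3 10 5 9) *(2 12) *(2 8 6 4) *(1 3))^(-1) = (0 9 5 10 3)(1 2 4 6 8 12)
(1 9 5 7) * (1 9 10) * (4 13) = (1 10)(4 13)(5 7 9) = [0, 10, 2, 3, 13, 7, 6, 9, 8, 5, 1, 11, 12, 4]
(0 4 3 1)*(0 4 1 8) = [1, 4, 2, 8, 3, 5, 6, 7, 0] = (0 1 4 3 8)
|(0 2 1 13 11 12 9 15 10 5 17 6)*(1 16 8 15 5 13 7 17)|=15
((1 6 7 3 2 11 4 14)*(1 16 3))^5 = (1 7 6)(2 3 16 14 4 11)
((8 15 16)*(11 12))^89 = ((8 15 16)(11 12))^89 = (8 16 15)(11 12)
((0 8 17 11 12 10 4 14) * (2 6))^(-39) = (0 8 17 11 12 10 4 14)(2 6)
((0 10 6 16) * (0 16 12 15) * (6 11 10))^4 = (16)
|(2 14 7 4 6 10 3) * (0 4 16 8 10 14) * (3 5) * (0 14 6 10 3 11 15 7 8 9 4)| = 8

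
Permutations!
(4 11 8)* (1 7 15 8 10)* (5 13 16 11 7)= (1 5 13 16 11 10)(4 7 15 8)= [0, 5, 2, 3, 7, 13, 6, 15, 4, 9, 1, 10, 12, 16, 14, 8, 11]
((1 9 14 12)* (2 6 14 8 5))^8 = (14)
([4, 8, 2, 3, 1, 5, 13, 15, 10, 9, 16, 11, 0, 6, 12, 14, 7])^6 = (0 7 1 14 10)(4 15 8 12 16)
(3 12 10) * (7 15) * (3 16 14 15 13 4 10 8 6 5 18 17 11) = [0, 1, 2, 12, 10, 18, 5, 13, 6, 9, 16, 3, 8, 4, 15, 7, 14, 11, 17] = (3 12 8 6 5 18 17 11)(4 10 16 14 15 7 13)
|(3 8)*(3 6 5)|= 4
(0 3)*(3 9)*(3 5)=(0 9 5 3)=[9, 1, 2, 0, 4, 3, 6, 7, 8, 5]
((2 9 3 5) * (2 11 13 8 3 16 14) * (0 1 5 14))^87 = (0 16 9 2 14 3 8 13 11 5 1)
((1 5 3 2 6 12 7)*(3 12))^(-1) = ((1 5 12 7)(2 6 3))^(-1) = (1 7 12 5)(2 3 6)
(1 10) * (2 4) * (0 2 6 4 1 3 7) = (0 2 1 10 3 7)(4 6) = [2, 10, 1, 7, 6, 5, 4, 0, 8, 9, 3]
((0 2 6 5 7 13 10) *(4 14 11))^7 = ((0 2 6 5 7 13 10)(4 14 11))^7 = (4 14 11)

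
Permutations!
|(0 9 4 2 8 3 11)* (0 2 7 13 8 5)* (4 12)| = |(0 9 12 4 7 13 8 3 11 2 5)| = 11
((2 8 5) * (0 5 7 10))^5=((0 5 2 8 7 10))^5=(0 10 7 8 2 5)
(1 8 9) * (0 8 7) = (0 8 9 1 7) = [8, 7, 2, 3, 4, 5, 6, 0, 9, 1]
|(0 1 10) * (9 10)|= |(0 1 9 10)|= 4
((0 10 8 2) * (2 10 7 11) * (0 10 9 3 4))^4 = (0 10 4 2 3 11 9 7 8) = ((0 7 11 2 10 8 9 3 4))^4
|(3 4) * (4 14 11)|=|(3 14 11 4)|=4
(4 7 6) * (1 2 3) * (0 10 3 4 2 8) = [10, 8, 4, 1, 7, 5, 2, 6, 0, 9, 3] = (0 10 3 1 8)(2 4 7 6)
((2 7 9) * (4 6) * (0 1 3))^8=((0 1 3)(2 7 9)(4 6))^8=(0 3 1)(2 9 7)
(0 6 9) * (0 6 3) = (0 3)(6 9) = [3, 1, 2, 0, 4, 5, 9, 7, 8, 6]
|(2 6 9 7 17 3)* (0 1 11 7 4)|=|(0 1 11 7 17 3 2 6 9 4)|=10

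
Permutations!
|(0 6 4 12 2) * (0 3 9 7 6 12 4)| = |(0 12 2 3 9 7 6)| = 7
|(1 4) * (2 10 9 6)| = |(1 4)(2 10 9 6)| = 4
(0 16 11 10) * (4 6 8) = (0 16 11 10)(4 6 8) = [16, 1, 2, 3, 6, 5, 8, 7, 4, 9, 0, 10, 12, 13, 14, 15, 11]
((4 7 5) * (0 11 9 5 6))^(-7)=(11)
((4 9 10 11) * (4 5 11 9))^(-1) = (5 11)(9 10)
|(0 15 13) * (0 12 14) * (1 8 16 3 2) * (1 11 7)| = 35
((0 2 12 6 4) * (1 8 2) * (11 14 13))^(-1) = (0 4 6 12 2 8 1)(11 13 14)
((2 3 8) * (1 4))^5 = (1 4)(2 8 3)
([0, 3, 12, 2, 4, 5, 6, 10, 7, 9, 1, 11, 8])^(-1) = [0, 10, 3, 1, 4, 5, 6, 8, 12, 9, 7, 11, 2]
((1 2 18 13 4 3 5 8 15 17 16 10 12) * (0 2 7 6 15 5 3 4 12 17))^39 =(0 13 7)(1 15 18)(2 12 6)(5 8)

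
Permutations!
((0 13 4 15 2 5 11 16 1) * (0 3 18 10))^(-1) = ((0 13 4 15 2 5 11 16 1 3 18 10))^(-1) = (0 10 18 3 1 16 11 5 2 15 4 13)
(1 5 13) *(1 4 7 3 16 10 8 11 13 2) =[0, 5, 1, 16, 7, 2, 6, 3, 11, 9, 8, 13, 12, 4, 14, 15, 10] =(1 5 2)(3 16 10 8 11 13 4 7)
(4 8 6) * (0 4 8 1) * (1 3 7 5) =(0 4 3 7 5 1)(6 8) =[4, 0, 2, 7, 3, 1, 8, 5, 6]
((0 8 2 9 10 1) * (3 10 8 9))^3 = ((0 9 8 2 3 10 1))^3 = (0 2 1 8 10 9 3)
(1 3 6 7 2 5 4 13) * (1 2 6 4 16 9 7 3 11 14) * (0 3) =[3, 11, 5, 4, 13, 16, 0, 6, 8, 7, 10, 14, 12, 2, 1, 15, 9] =(0 3 4 13 2 5 16 9 7 6)(1 11 14)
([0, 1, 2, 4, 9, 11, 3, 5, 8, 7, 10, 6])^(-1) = [0, 1, 2, 6, 3, 7, 11, 9, 8, 4, 10, 5]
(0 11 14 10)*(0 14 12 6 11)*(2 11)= (2 11 12 6)(10 14)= [0, 1, 11, 3, 4, 5, 2, 7, 8, 9, 14, 12, 6, 13, 10]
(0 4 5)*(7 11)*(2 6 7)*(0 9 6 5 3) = (0 4 3)(2 5 9 6 7 11) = [4, 1, 5, 0, 3, 9, 7, 11, 8, 6, 10, 2]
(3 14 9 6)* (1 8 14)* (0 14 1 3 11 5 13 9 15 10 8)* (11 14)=[11, 0, 2, 3, 4, 13, 14, 7, 1, 6, 8, 5, 12, 9, 15, 10]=(0 11 5 13 9 6 14 15 10 8 1)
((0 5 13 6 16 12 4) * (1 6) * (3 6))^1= ((0 5 13 1 3 6 16 12 4))^1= (0 5 13 1 3 6 16 12 4)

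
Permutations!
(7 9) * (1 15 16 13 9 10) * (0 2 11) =[2, 15, 11, 3, 4, 5, 6, 10, 8, 7, 1, 0, 12, 9, 14, 16, 13] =(0 2 11)(1 15 16 13 9 7 10)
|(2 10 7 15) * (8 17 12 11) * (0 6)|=4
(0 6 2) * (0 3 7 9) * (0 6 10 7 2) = (0 10 7 9 6)(2 3) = [10, 1, 3, 2, 4, 5, 0, 9, 8, 6, 7]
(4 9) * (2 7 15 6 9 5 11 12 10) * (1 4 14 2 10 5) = (1 4)(2 7 15 6 9 14)(5 11 12) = [0, 4, 7, 3, 1, 11, 9, 15, 8, 14, 10, 12, 5, 13, 2, 6]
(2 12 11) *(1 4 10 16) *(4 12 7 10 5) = (1 12 11 2 7 10 16)(4 5) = [0, 12, 7, 3, 5, 4, 6, 10, 8, 9, 16, 2, 11, 13, 14, 15, 1]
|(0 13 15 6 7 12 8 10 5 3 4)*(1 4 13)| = 9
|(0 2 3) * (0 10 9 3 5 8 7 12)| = 6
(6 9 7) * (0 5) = [5, 1, 2, 3, 4, 0, 9, 6, 8, 7] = (0 5)(6 9 7)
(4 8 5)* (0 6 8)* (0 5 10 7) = [6, 1, 2, 3, 5, 4, 8, 0, 10, 9, 7] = (0 6 8 10 7)(4 5)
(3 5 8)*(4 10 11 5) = [0, 1, 2, 4, 10, 8, 6, 7, 3, 9, 11, 5] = (3 4 10 11 5 8)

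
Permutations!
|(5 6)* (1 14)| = 2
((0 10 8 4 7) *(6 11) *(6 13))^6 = (13)(0 10 8 4 7)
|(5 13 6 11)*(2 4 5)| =|(2 4 5 13 6 11)| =6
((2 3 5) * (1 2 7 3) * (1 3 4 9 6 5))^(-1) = ((1 2 3)(4 9 6 5 7))^(-1) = (1 3 2)(4 7 5 6 9)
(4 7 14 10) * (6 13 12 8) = [0, 1, 2, 3, 7, 5, 13, 14, 6, 9, 4, 11, 8, 12, 10] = (4 7 14 10)(6 13 12 8)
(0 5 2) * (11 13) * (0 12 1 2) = (0 5)(1 2 12)(11 13) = [5, 2, 12, 3, 4, 0, 6, 7, 8, 9, 10, 13, 1, 11]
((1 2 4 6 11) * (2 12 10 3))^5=(1 4 10 11 2 12 6 3)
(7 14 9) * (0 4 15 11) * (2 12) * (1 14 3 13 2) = (0 4 15 11)(1 14 9 7 3 13 2 12) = [4, 14, 12, 13, 15, 5, 6, 3, 8, 7, 10, 0, 1, 2, 9, 11]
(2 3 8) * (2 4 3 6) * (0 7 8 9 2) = [7, 1, 6, 9, 3, 5, 0, 8, 4, 2] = (0 7 8 4 3 9 2 6)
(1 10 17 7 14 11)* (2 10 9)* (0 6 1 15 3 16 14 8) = [6, 9, 10, 16, 4, 5, 1, 8, 0, 2, 17, 15, 12, 13, 11, 3, 14, 7] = (0 6 1 9 2 10 17 7 8)(3 16 14 11 15)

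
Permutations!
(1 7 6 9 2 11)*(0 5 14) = (0 5 14)(1 7 6 9 2 11) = [5, 7, 11, 3, 4, 14, 9, 6, 8, 2, 10, 1, 12, 13, 0]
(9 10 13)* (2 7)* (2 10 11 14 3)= (2 7 10 13 9 11 14 3)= [0, 1, 7, 2, 4, 5, 6, 10, 8, 11, 13, 14, 12, 9, 3]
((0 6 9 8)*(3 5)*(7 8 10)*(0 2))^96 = ((0 6 9 10 7 8 2)(3 5))^96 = (0 8 10 6 2 7 9)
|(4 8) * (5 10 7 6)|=|(4 8)(5 10 7 6)|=4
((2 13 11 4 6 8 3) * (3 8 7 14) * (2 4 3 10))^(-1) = ((2 13 11 3 4 6 7 14 10))^(-1) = (2 10 14 7 6 4 3 11 13)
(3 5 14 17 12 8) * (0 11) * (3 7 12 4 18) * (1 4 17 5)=[11, 4, 2, 1, 18, 14, 6, 12, 7, 9, 10, 0, 8, 13, 5, 15, 16, 17, 3]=(0 11)(1 4 18 3)(5 14)(7 12 8)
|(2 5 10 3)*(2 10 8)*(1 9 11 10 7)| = |(1 9 11 10 3 7)(2 5 8)| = 6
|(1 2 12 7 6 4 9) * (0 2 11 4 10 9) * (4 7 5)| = |(0 2 12 5 4)(1 11 7 6 10 9)| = 30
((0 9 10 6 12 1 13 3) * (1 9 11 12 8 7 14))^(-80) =(0 10 14)(1 11 6)(3 9 7)(8 13 12)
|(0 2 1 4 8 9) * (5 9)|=|(0 2 1 4 8 5 9)|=7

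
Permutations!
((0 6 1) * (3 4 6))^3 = ((0 3 4 6 1))^3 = (0 6 3 1 4)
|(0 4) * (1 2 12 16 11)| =10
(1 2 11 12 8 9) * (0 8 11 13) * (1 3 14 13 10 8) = (0 1 2 10 8 9 3 14 13)(11 12) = [1, 2, 10, 14, 4, 5, 6, 7, 9, 3, 8, 12, 11, 0, 13]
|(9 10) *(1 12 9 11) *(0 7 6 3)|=20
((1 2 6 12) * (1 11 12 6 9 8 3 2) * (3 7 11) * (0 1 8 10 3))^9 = (0 7)(1 11)(2 9 10 3)(8 12)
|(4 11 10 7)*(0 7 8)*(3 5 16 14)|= |(0 7 4 11 10 8)(3 5 16 14)|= 12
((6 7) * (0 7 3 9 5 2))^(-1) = (0 2 5 9 3 6 7)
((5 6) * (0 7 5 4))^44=((0 7 5 6 4))^44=(0 4 6 5 7)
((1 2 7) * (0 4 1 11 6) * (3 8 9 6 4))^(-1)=(0 6 9 8 3)(1 4 11 7 2)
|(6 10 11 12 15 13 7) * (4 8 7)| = 9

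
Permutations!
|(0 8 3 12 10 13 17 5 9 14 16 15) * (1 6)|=|(0 8 3 12 10 13 17 5 9 14 16 15)(1 6)|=12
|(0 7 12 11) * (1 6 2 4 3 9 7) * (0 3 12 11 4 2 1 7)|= |(0 7 11 3 9)(1 6)(4 12)|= 10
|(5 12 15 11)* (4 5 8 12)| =|(4 5)(8 12 15 11)| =4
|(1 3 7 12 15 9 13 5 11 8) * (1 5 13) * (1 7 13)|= 12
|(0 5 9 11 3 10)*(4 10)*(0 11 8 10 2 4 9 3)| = 14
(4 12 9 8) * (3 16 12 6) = [0, 1, 2, 16, 6, 5, 3, 7, 4, 8, 10, 11, 9, 13, 14, 15, 12] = (3 16 12 9 8 4 6)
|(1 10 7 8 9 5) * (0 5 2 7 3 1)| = 12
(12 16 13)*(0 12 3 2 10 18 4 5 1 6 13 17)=(0 12 16 17)(1 6 13 3 2 10 18 4 5)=[12, 6, 10, 2, 5, 1, 13, 7, 8, 9, 18, 11, 16, 3, 14, 15, 17, 0, 4]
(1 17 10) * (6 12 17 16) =(1 16 6 12 17 10) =[0, 16, 2, 3, 4, 5, 12, 7, 8, 9, 1, 11, 17, 13, 14, 15, 6, 10]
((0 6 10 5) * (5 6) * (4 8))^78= (10)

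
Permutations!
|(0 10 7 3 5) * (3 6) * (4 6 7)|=6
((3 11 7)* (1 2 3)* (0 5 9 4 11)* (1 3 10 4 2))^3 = ((0 5 9 2 10 4 11 7 3))^3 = (0 2 11)(3 9 4)(5 10 7)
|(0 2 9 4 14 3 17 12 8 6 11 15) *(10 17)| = 13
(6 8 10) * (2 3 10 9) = (2 3 10 6 8 9) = [0, 1, 3, 10, 4, 5, 8, 7, 9, 2, 6]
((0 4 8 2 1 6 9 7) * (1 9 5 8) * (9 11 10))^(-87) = ((0 4 1 6 5 8 2 11 10 9 7))^(-87) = (0 4 1 6 5 8 2 11 10 9 7)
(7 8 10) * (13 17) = (7 8 10)(13 17) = [0, 1, 2, 3, 4, 5, 6, 8, 10, 9, 7, 11, 12, 17, 14, 15, 16, 13]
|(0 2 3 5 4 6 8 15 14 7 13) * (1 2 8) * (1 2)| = |(0 8 15 14 7 13)(2 3 5 4 6)| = 30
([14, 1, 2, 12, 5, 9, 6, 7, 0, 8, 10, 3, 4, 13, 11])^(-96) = [3, 1, 2, 5, 8, 0, 6, 7, 11, 14, 10, 4, 9, 13, 12]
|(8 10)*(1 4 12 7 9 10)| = |(1 4 12 7 9 10 8)| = 7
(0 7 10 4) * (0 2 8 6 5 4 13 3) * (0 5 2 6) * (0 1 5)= (0 7 10 13 3)(1 5 4 6 2 8)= [7, 5, 8, 0, 6, 4, 2, 10, 1, 9, 13, 11, 12, 3]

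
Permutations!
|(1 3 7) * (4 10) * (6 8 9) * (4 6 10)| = |(1 3 7)(6 8 9 10)| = 12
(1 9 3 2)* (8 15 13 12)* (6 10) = [0, 9, 1, 2, 4, 5, 10, 7, 15, 3, 6, 11, 8, 12, 14, 13] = (1 9 3 2)(6 10)(8 15 13 12)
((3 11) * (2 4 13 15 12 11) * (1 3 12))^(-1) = (1 15 13 4 2 3)(11 12)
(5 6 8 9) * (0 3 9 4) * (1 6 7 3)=(0 1 6 8 4)(3 9 5 7)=[1, 6, 2, 9, 0, 7, 8, 3, 4, 5]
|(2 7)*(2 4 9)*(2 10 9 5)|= 4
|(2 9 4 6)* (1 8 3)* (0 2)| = 15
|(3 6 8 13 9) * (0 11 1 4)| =20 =|(0 11 1 4)(3 6 8 13 9)|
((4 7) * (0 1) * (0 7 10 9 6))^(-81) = (0 4 6 7 9 1 10)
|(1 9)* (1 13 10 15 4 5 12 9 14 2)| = |(1 14 2)(4 5 12 9 13 10 15)| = 21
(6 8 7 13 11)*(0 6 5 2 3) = [6, 1, 3, 0, 4, 2, 8, 13, 7, 9, 10, 5, 12, 11] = (0 6 8 7 13 11 5 2 3)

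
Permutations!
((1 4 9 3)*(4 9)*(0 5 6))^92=((0 5 6)(1 9 3))^92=(0 6 5)(1 3 9)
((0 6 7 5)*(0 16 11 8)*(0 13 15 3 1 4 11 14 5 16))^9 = ((0 6 7 16 14 5)(1 4 11 8 13 15 3))^9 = (0 16)(1 11 13 3 4 8 15)(5 7)(6 14)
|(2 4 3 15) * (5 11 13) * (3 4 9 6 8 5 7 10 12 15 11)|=12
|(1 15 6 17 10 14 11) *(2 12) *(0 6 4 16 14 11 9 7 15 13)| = |(0 6 17 10 11 1 13)(2 12)(4 16 14 9 7 15)| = 42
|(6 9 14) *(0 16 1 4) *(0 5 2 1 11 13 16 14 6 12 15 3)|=|(0 14 12 15 3)(1 4 5 2)(6 9)(11 13 16)|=60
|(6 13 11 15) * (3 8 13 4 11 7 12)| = |(3 8 13 7 12)(4 11 15 6)| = 20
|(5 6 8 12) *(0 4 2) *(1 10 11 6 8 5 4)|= 10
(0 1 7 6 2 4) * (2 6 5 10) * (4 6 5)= [1, 7, 6, 3, 0, 10, 5, 4, 8, 9, 2]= (0 1 7 4)(2 6 5 10)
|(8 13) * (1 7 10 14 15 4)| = |(1 7 10 14 15 4)(8 13)| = 6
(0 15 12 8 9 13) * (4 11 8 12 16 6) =(0 15 16 6 4 11 8 9 13) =[15, 1, 2, 3, 11, 5, 4, 7, 9, 13, 10, 8, 12, 0, 14, 16, 6]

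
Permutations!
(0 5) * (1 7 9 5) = [1, 7, 2, 3, 4, 0, 6, 9, 8, 5] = (0 1 7 9 5)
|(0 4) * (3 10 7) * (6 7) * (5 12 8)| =|(0 4)(3 10 6 7)(5 12 8)| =12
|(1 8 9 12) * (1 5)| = |(1 8 9 12 5)| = 5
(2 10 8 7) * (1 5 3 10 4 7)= [0, 5, 4, 10, 7, 3, 6, 2, 1, 9, 8]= (1 5 3 10 8)(2 4 7)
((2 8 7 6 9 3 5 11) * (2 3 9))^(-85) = ((2 8 7 6)(3 5 11))^(-85) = (2 6 7 8)(3 11 5)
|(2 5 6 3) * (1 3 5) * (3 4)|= |(1 4 3 2)(5 6)|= 4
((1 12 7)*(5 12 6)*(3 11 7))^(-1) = (1 7 11 3 12 5 6)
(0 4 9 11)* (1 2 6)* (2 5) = (0 4 9 11)(1 5 2 6) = [4, 5, 6, 3, 9, 2, 1, 7, 8, 11, 10, 0]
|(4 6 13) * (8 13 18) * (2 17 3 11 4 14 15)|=11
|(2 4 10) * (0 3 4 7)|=|(0 3 4 10 2 7)|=6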